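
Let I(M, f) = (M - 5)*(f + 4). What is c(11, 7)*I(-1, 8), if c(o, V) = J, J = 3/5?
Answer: -216/5 ≈ -43.200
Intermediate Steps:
J = ⅗ (J = 3*(⅕) = ⅗ ≈ 0.60000)
c(o, V) = ⅗
I(M, f) = (-5 + M)*(4 + f)
c(11, 7)*I(-1, 8) = 3*(-20 - 5*8 + 4*(-1) - 1*8)/5 = 3*(-20 - 40 - 4 - 8)/5 = (⅗)*(-72) = -216/5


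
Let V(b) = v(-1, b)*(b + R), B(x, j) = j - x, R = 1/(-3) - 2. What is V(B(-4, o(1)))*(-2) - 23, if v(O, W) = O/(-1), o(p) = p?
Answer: -85/3 ≈ -28.333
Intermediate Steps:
v(O, W) = -O (v(O, W) = O*(-1) = -O)
R = -7/3 (R = -1/3 - 2 = -7/3 ≈ -2.3333)
V(b) = -7/3 + b (V(b) = (-1*(-1))*(b - 7/3) = 1*(-7/3 + b) = -7/3 + b)
V(B(-4, o(1)))*(-2) - 23 = (-7/3 + (1 - 1*(-4)))*(-2) - 23 = (-7/3 + (1 + 4))*(-2) - 23 = (-7/3 + 5)*(-2) - 23 = (8/3)*(-2) - 23 = -16/3 - 23 = -85/3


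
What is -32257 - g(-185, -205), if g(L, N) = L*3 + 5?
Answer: -31707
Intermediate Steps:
g(L, N) = 5 + 3*L (g(L, N) = 3*L + 5 = 5 + 3*L)
-32257 - g(-185, -205) = -32257 - (5 + 3*(-185)) = -32257 - (5 - 555) = -32257 - 1*(-550) = -32257 + 550 = -31707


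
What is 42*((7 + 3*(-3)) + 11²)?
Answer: 4998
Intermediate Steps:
42*((7 + 3*(-3)) + 11²) = 42*((7 - 9) + 121) = 42*(-2 + 121) = 42*119 = 4998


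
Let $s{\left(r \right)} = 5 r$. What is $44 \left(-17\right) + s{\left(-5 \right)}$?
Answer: $-773$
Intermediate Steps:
$44 \left(-17\right) + s{\left(-5 \right)} = 44 \left(-17\right) + 5 \left(-5\right) = -748 - 25 = -773$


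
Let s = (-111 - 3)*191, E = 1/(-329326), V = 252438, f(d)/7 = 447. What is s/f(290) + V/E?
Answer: -86709175857142/1043 ≈ -8.3134e+10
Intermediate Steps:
f(d) = 3129 (f(d) = 7*447 = 3129)
E = -1/329326 ≈ -3.0365e-6
s = -21774 (s = -114*191 = -21774)
s/f(290) + V/E = -21774/3129 + 252438/(-1/329326) = -21774*1/3129 + 252438*(-329326) = -7258/1043 - 83134396788 = -86709175857142/1043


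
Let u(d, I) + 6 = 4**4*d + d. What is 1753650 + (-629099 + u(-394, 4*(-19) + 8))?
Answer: 1023287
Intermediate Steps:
u(d, I) = -6 + 257*d (u(d, I) = -6 + (4**4*d + d) = -6 + (256*d + d) = -6 + 257*d)
1753650 + (-629099 + u(-394, 4*(-19) + 8)) = 1753650 + (-629099 + (-6 + 257*(-394))) = 1753650 + (-629099 + (-6 - 101258)) = 1753650 + (-629099 - 101264) = 1753650 - 730363 = 1023287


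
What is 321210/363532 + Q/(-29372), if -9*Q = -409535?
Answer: -2284566305/3432105612 ≈ -0.66565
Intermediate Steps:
Q = 409535/9 (Q = -1/9*(-409535) = 409535/9 ≈ 45504.)
321210/363532 + Q/(-29372) = 321210/363532 + (409535/9)/(-29372) = 321210*(1/363532) + (409535/9)*(-1/29372) = 160605/181766 - 58505/37764 = -2284566305/3432105612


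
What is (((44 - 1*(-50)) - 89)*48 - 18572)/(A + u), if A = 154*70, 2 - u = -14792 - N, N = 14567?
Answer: -18332/40141 ≈ -0.45669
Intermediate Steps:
u = 29361 (u = 2 - (-14792 - 1*14567) = 2 - (-14792 - 14567) = 2 - 1*(-29359) = 2 + 29359 = 29361)
A = 10780
(((44 - 1*(-50)) - 89)*48 - 18572)/(A + u) = (((44 - 1*(-50)) - 89)*48 - 18572)/(10780 + 29361) = (((44 + 50) - 89)*48 - 18572)/40141 = ((94 - 89)*48 - 18572)*(1/40141) = (5*48 - 18572)*(1/40141) = (240 - 18572)*(1/40141) = -18332*1/40141 = -18332/40141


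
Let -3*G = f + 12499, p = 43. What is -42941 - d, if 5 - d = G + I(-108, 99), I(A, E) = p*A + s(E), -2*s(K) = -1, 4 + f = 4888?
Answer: -320303/6 ≈ -53384.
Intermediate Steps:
f = 4884 (f = -4 + 4888 = 4884)
s(K) = 1/2 (s(K) = -1/2*(-1) = 1/2)
I(A, E) = 1/2 + 43*A (I(A, E) = 43*A + 1/2 = 1/2 + 43*A)
G = -17383/3 (G = -(4884 + 12499)/3 = -1/3*17383 = -17383/3 ≈ -5794.3)
d = 62657/6 (d = 5 - (-17383/3 + (1/2 + 43*(-108))) = 5 - (-17383/3 + (1/2 - 4644)) = 5 - (-17383/3 - 9287/2) = 5 - 1*(-62627/6) = 5 + 62627/6 = 62657/6 ≈ 10443.)
-42941 - d = -42941 - 1*62657/6 = -42941 - 62657/6 = -320303/6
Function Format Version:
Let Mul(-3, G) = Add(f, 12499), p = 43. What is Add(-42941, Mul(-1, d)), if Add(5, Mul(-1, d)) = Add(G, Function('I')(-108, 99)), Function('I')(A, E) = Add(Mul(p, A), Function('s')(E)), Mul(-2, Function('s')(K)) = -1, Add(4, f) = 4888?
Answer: Rational(-320303, 6) ≈ -53384.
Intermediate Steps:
f = 4884 (f = Add(-4, 4888) = 4884)
Function('s')(K) = Rational(1, 2) (Function('s')(K) = Mul(Rational(-1, 2), -1) = Rational(1, 2))
Function('I')(A, E) = Add(Rational(1, 2), Mul(43, A)) (Function('I')(A, E) = Add(Mul(43, A), Rational(1, 2)) = Add(Rational(1, 2), Mul(43, A)))
G = Rational(-17383, 3) (G = Mul(Rational(-1, 3), Add(4884, 12499)) = Mul(Rational(-1, 3), 17383) = Rational(-17383, 3) ≈ -5794.3)
d = Rational(62657, 6) (d = Add(5, Mul(-1, Add(Rational(-17383, 3), Add(Rational(1, 2), Mul(43, -108))))) = Add(5, Mul(-1, Add(Rational(-17383, 3), Add(Rational(1, 2), -4644)))) = Add(5, Mul(-1, Add(Rational(-17383, 3), Rational(-9287, 2)))) = Add(5, Mul(-1, Rational(-62627, 6))) = Add(5, Rational(62627, 6)) = Rational(62657, 6) ≈ 10443.)
Add(-42941, Mul(-1, d)) = Add(-42941, Mul(-1, Rational(62657, 6))) = Add(-42941, Rational(-62657, 6)) = Rational(-320303, 6)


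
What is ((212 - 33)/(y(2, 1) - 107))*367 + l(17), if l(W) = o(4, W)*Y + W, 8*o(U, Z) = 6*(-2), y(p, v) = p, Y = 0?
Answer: -63908/105 ≈ -608.65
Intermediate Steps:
o(U, Z) = -3/2 (o(U, Z) = (6*(-2))/8 = (⅛)*(-12) = -3/2)
l(W) = W (l(W) = -3/2*0 + W = 0 + W = W)
((212 - 33)/(y(2, 1) - 107))*367 + l(17) = ((212 - 33)/(2 - 107))*367 + 17 = (179/(-105))*367 + 17 = (179*(-1/105))*367 + 17 = -179/105*367 + 17 = -65693/105 + 17 = -63908/105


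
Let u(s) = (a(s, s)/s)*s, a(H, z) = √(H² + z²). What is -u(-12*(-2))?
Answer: -24*√2 ≈ -33.941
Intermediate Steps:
u(s) = √2*√(s²) (u(s) = (√(s² + s²)/s)*s = (√(2*s²)/s)*s = ((√2*√(s²))/s)*s = (√2*√(s²)/s)*s = √2*√(s²))
-u(-12*(-2)) = -√2*√((-12*(-2))²) = -√2*√(24²) = -√2*√576 = -√2*24 = -24*√2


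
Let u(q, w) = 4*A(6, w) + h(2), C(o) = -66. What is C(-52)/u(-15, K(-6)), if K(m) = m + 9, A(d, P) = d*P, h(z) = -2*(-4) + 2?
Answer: -33/41 ≈ -0.80488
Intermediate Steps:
h(z) = 10 (h(z) = 8 + 2 = 10)
A(d, P) = P*d
K(m) = 9 + m
u(q, w) = 10 + 24*w (u(q, w) = 4*(w*6) + 10 = 4*(6*w) + 10 = 24*w + 10 = 10 + 24*w)
C(-52)/u(-15, K(-6)) = -66/(10 + 24*(9 - 6)) = -66/(10 + 24*3) = -66/(10 + 72) = -66/82 = -66*1/82 = -33/41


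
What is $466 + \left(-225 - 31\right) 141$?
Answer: $-35630$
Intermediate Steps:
$466 + \left(-225 - 31\right) 141 = 466 - 36096 = -35630$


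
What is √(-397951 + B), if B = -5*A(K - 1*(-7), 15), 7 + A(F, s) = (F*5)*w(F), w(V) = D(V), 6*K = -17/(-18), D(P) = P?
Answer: I*√4656230449/108 ≈ 631.82*I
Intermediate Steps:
K = 17/108 (K = (-17/(-18))/6 = (-17*(-1/18))/6 = (⅙)*(17/18) = 17/108 ≈ 0.15741)
w(V) = V
A(F, s) = -7 + 5*F² (A(F, s) = -7 + (F*5)*F = -7 + (5*F)*F = -7 + 5*F²)
B = -14529985/11664 (B = -5*(-7 + 5*(17/108 - 1*(-7))²) = -5*(-7 + 5*(17/108 + 7)²) = -5*(-7 + 5*(773/108)²) = -5*(-7 + 5*(597529/11664)) = -5*(-7 + 2987645/11664) = -5*2905997/11664 = -14529985/11664 ≈ -1245.7)
√(-397951 + B) = √(-397951 - 14529985/11664) = √(-4656230449/11664) = I*√4656230449/108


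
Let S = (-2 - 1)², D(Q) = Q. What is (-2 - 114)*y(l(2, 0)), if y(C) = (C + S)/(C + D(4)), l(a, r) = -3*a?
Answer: 174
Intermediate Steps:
S = 9 (S = (-3)² = 9)
y(C) = (9 + C)/(4 + C) (y(C) = (C + 9)/(C + 4) = (9 + C)/(4 + C))
(-2 - 114)*y(l(2, 0)) = (-2 - 114)*((9 - 3*2)/(4 - 3*2)) = -116*(9 - 6)/(4 - 6) = -116*3/(-2) = -(-58)*3 = -116*(-3/2) = 174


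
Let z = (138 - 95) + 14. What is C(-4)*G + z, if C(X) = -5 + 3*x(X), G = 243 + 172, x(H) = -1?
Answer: -3263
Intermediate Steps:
z = 57 (z = 43 + 14 = 57)
G = 415
C(X) = -8 (C(X) = -5 + 3*(-1) = -5 - 3 = -8)
C(-4)*G + z = -8*415 + 57 = -3320 + 57 = -3263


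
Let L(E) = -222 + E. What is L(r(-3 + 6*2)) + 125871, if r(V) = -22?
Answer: 125627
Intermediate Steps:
L(r(-3 + 6*2)) + 125871 = (-222 - 22) + 125871 = -244 + 125871 = 125627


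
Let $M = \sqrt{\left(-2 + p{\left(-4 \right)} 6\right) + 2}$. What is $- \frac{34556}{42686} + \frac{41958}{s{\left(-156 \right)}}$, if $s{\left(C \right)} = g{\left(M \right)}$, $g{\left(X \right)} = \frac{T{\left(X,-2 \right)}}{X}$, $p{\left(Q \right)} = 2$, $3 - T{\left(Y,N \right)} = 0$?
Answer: $- \frac{17278}{21343} + 27972 \sqrt{3} \approx 48448.0$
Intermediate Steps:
$T{\left(Y,N \right)} = 3$ ($T{\left(Y,N \right)} = 3 - 0 = 3 + 0 = 3$)
$M = 2 \sqrt{3}$ ($M = \sqrt{\left(-2 + 2 \cdot 6\right) + 2} = \sqrt{\left(-2 + 12\right) + 2} = \sqrt{10 + 2} = \sqrt{12} = 2 \sqrt{3} \approx 3.4641$)
$g{\left(X \right)} = \frac{3}{X}$
$s{\left(C \right)} = \frac{\sqrt{3}}{2}$ ($s{\left(C \right)} = \frac{3}{2 \sqrt{3}} = 3 \frac{\sqrt{3}}{6} = \frac{\sqrt{3}}{2}$)
$- \frac{34556}{42686} + \frac{41958}{s{\left(-156 \right)}} = - \frac{34556}{42686} + \frac{41958}{\frac{1}{2} \sqrt{3}} = \left(-34556\right) \frac{1}{42686} + 41958 \frac{2 \sqrt{3}}{3} = - \frac{17278}{21343} + 27972 \sqrt{3}$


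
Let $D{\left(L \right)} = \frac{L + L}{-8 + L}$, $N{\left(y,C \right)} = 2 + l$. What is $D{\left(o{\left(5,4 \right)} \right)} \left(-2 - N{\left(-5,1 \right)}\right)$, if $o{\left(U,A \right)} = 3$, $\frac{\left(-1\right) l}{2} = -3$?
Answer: $12$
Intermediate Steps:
$l = 6$ ($l = \left(-2\right) \left(-3\right) = 6$)
$N{\left(y,C \right)} = 8$ ($N{\left(y,C \right)} = 2 + 6 = 8$)
$D{\left(L \right)} = \frac{2 L}{-8 + L}$
$D{\left(o{\left(5,4 \right)} \right)} \left(-2 - N{\left(-5,1 \right)}\right) = 2 \cdot 3 \frac{1}{-8 + 3} \left(-2 - 8\right) = 2 \cdot 3 \frac{1}{-5} \left(-2 - 8\right) = 2 \cdot 3 \left(- \frac{1}{5}\right) \left(-10\right) = \left(- \frac{6}{5}\right) \left(-10\right) = 12$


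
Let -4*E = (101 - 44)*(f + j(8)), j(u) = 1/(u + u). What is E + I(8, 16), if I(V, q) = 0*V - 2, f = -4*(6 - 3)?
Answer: 10759/64 ≈ 168.11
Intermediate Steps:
j(u) = 1/(2*u)
f = -12 (f = -4*3 = -12)
I(V, q) = -2 (I(V, q) = 0 - 2 = -2)
E = 10887/64 (E = -(101 - 44)*(-12 + (½)/8)/4 = -57*(-12 + (½)*(⅛))/4 = -57*(-12 + 1/16)/4 = -57*(-191)/(4*16) = -¼*(-10887/16) = 10887/64 ≈ 170.11)
E + I(8, 16) = 10887/64 - 2 = 10759/64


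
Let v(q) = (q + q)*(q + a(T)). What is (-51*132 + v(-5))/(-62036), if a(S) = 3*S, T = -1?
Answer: 1663/15509 ≈ 0.10723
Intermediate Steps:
v(q) = 2*q*(-3 + q) (v(q) = (q + q)*(q + 3*(-1)) = (2*q)*(q - 3) = (2*q)*(-3 + q) = 2*q*(-3 + q))
(-51*132 + v(-5))/(-62036) = (-51*132 + 2*(-5)*(-3 - 5))/(-62036) = (-6732 + 2*(-5)*(-8))*(-1/62036) = (-6732 + 80)*(-1/62036) = -6652*(-1/62036) = 1663/15509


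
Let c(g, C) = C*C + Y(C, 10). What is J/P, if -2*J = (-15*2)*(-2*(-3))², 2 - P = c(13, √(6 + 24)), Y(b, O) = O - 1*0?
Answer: -270/19 ≈ -14.211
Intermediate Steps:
Y(b, O) = O (Y(b, O) = O + 0 = O)
c(g, C) = 10 + C² (c(g, C) = C*C + 10 = C² + 10 = 10 + C²)
P = -38 (P = 2 - (10 + (√(6 + 24))²) = 2 - (10 + (√30)²) = 2 - (10 + 30) = 2 - 1*40 = 2 - 40 = -38)
J = 540 (J = -(-15*2)*(-2*(-3))²/2 = -(-15)*6² = -(-15)*36 = -½*(-1080) = 540)
J/P = 540/(-38) = 540*(-1/38) = -270/19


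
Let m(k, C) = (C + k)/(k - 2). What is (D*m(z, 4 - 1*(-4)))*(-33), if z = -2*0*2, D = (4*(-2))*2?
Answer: -2112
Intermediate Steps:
D = -16 (D = -8*2 = -16)
z = 0 (z = 0*2 = 0)
m(k, C) = (C + k)/(-2 + k)
(D*m(z, 4 - 1*(-4)))*(-33) = -16*((4 - 1*(-4)) + 0)/(-2 + 0)*(-33) = -16*((4 + 4) + 0)/(-2)*(-33) = -(-8)*(8 + 0)*(-33) = -(-8)*8*(-33) = -16*(-4)*(-33) = 64*(-33) = -2112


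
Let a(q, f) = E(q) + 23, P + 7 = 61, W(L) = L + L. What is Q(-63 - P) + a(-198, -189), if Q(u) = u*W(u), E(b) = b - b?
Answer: 27401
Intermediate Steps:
W(L) = 2*L
E(b) = 0
P = 54 (P = -7 + 61 = 54)
a(q, f) = 23 (a(q, f) = 0 + 23 = 23)
Q(u) = 2*u² (Q(u) = u*(2*u) = 2*u²)
Q(-63 - P) + a(-198, -189) = 2*(-63 - 1*54)² + 23 = 2*(-63 - 54)² + 23 = 2*(-117)² + 23 = 2*13689 + 23 = 27378 + 23 = 27401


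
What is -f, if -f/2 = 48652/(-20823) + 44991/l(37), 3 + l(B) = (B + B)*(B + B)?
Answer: 1341150394/113964279 ≈ 11.768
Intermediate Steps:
l(B) = -3 + 4*B² (l(B) = -3 + (B + B)*(B + B) = -3 + (2*B)*(2*B) = -3 + 4*B²)
f = -1341150394/113964279 (f = -2*(48652/(-20823) + 44991/(-3 + 4*37²)) = -2*(48652*(-1/20823) + 44991/(-3 + 4*1369)) = -2*(-48652/20823 + 44991/(-3 + 5476)) = -2*(-48652/20823 + 44991/5473) = -2*670575197/113964279 = -1341150394/113964279 ≈ -11.768)
-f = -1*(-1341150394/113964279) = 1341150394/113964279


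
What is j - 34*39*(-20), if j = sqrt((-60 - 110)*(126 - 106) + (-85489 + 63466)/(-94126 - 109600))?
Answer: 26520 + I*sqrt(141110075800702)/203726 ≈ 26520.0 + 58.309*I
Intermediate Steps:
j = I*sqrt(141110075800702)/203726 (j = sqrt(-170*20 - 22023/(-203726)) = sqrt(-3400 - 22023*(-1/203726)) = sqrt(-3400 + 22023/203726) = sqrt(-692646377/203726) = I*sqrt(141110075800702)/203726 ≈ 58.309*I)
j - 34*39*(-20) = I*sqrt(141110075800702)/203726 - 34*39*(-20) = I*sqrt(141110075800702)/203726 - 1326*(-20) = I*sqrt(141110075800702)/203726 + 26520 = 26520 + I*sqrt(141110075800702)/203726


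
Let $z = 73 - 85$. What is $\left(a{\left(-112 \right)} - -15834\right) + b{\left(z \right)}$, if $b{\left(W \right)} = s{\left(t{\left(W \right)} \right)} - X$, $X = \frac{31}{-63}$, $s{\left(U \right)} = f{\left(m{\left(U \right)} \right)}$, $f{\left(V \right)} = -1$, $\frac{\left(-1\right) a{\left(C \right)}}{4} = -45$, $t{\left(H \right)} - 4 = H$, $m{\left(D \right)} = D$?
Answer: $\frac{1008850}{63} \approx 16013.0$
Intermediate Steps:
$t{\left(H \right)} = 4 + H$
$a{\left(C \right)} = 180$ ($a{\left(C \right)} = \left(-4\right) \left(-45\right) = 180$)
$z = -12$ ($z = 73 - 85 = -12$)
$s{\left(U \right)} = -1$
$X = - \frac{31}{63}$ ($X = 31 \left(- \frac{1}{63}\right) = - \frac{31}{63} \approx -0.49206$)
$b{\left(W \right)} = - \frac{32}{63}$ ($b{\left(W \right)} = -1 - - \frac{31}{63} = -1 + \frac{31}{63} = - \frac{32}{63}$)
$\left(a{\left(-112 \right)} - -15834\right) + b{\left(z \right)} = \left(180 - -15834\right) - \frac{32}{63} = \left(180 + 15834\right) - \frac{32}{63} = 16014 - \frac{32}{63} = \frac{1008850}{63}$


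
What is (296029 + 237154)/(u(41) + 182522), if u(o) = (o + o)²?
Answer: 533183/189246 ≈ 2.8174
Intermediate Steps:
u(o) = 4*o² (u(o) = (2*o)² = 4*o²)
(296029 + 237154)/(u(41) + 182522) = (296029 + 237154)/(4*41² + 182522) = 533183/(4*1681 + 182522) = 533183/(6724 + 182522) = 533183/189246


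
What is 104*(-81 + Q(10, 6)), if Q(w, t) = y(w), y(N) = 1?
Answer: -8320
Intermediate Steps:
Q(w, t) = 1
104*(-81 + Q(10, 6)) = 104*(-81 + 1) = 104*(-80) = -8320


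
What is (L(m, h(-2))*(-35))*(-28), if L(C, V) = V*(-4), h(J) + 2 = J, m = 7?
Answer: 15680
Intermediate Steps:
h(J) = -2 + J
L(C, V) = -4*V
(L(m, h(-2))*(-35))*(-28) = (-4*(-2 - 2)*(-35))*(-28) = (-4*(-4)*(-35))*(-28) = (16*(-35))*(-28) = -560*(-28) = 15680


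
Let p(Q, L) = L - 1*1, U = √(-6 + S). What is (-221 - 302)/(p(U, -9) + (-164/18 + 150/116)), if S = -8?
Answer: 273006/9301 ≈ 29.352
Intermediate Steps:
U = I*√14 (U = √(-6 - 8) = √(-14) = I*√14 ≈ 3.7417*I)
p(Q, L) = -1 + L (p(Q, L) = L - 1 = -1 + L)
(-221 - 302)/(p(U, -9) + (-164/18 + 150/116)) = (-221 - 302)/((-1 - 9) + (-164/18 + 150/116)) = -523/(-10 + (-164*1/18 + 150*(1/116))) = -523/(-10 + (-82/9 + 75/58)) = -523/(-10 - 4081/522) = -523/(-9301/522) = -523*(-522/9301) = 273006/9301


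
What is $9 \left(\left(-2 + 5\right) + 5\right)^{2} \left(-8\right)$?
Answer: $-4608$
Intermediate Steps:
$9 \left(\left(-2 + 5\right) + 5\right)^{2} \left(-8\right) = 9 \left(3 + 5\right)^{2} \left(-8\right) = 9 \cdot 8^{2} \left(-8\right) = 9 \cdot 64 \left(-8\right) = 576 \left(-8\right) = -4608$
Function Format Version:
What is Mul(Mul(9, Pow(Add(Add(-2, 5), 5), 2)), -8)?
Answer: -4608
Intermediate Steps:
Mul(Mul(9, Pow(Add(Add(-2, 5), 5), 2)), -8) = Mul(Mul(9, Pow(Add(3, 5), 2)), -8) = Mul(Mul(9, Pow(8, 2)), -8) = Mul(Mul(9, 64), -8) = Mul(576, -8) = -4608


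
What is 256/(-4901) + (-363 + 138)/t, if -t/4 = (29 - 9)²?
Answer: 27725/313664 ≈ 0.088391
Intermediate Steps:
t = -1600 (t = -4*(29 - 9)² = -4*20² = -4*400 = -1600)
256/(-4901) + (-363 + 138)/t = 256/(-4901) + (-363 + 138)/(-1600) = 256*(-1/4901) - 225*(-1/1600) = -256/4901 + 9/64 = 27725/313664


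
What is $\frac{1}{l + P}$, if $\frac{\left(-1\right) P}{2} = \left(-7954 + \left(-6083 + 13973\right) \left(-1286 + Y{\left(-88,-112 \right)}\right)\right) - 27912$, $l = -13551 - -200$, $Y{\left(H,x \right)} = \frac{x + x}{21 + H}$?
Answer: $\frac{67}{1360013167} \approx 4.9264 \cdot 10^{-8}$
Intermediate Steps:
$Y{\left(H,x \right)} = \frac{2 x}{21 + H}$
$l = -13351$ ($l = -13551 + 200 = -13351$)
$P = \frac{1360907684}{67}$ ($P = - 2 \left(\left(-7954 + \left(-6083 + 13973\right) \left(-1286 + 2 \left(-112\right) \frac{1}{21 - 88}\right)\right) - 27912\right) = - 2 \left(\left(-7954 + 7890 \left(-1286 + 2 \left(-112\right) \frac{1}{-67}\right)\right) - 27912\right) = - 2 \left(\left(-7954 + 7890 \left(-1286 + 2 \left(-112\right) \left(- \frac{1}{67}\right)\right)\right) - 27912\right) = - 2 \left(\left(-7954 + 7890 \left(-1286 + \frac{224}{67}\right)\right) - 27912\right) = - 2 \left(\left(-7954 + 7890 \left(- \frac{85938}{67}\right)\right) - 27912\right) = - 2 \left(\left(-7954 - \frac{678050820}{67}\right) - 27912\right) = - 2 \left(- \frac{678583738}{67} - 27912\right) = \left(-2\right) \left(- \frac{680453842}{67}\right) = \frac{1360907684}{67} \approx 2.0312 \cdot 10^{7}$)
$\frac{1}{l + P} = \frac{1}{-13351 + \frac{1360907684}{67}} = \frac{1}{\frac{1360013167}{67}} = \frac{67}{1360013167}$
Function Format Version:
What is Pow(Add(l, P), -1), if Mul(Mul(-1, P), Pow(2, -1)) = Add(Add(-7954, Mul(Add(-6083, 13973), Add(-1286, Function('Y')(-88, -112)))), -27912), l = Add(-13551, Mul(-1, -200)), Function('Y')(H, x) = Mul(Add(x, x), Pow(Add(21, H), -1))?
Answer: Rational(67, 1360013167) ≈ 4.9264e-8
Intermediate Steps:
Function('Y')(H, x) = Mul(2, x, Pow(Add(21, H), -1)) (Function('Y')(H, x) = Mul(Mul(2, x), Pow(Add(21, H), -1)) = Mul(2, x, Pow(Add(21, H), -1)))
l = -13351 (l = Add(-13551, 200) = -13351)
P = Rational(1360907684, 67) (P = Mul(-2, Add(Add(-7954, Mul(Add(-6083, 13973), Add(-1286, Mul(2, -112, Pow(Add(21, -88), -1))))), -27912)) = Mul(-2, Add(Add(-7954, Mul(7890, Add(-1286, Mul(2, -112, Pow(-67, -1))))), -27912)) = Mul(-2, Add(Add(-7954, Mul(7890, Add(-1286, Mul(2, -112, Rational(-1, 67))))), -27912)) = Mul(-2, Add(Add(-7954, Mul(7890, Add(-1286, Rational(224, 67)))), -27912)) = Mul(-2, Add(Add(-7954, Mul(7890, Rational(-85938, 67))), -27912)) = Mul(-2, Add(Add(-7954, Rational(-678050820, 67)), -27912)) = Mul(-2, Add(Rational(-678583738, 67), -27912)) = Mul(-2, Rational(-680453842, 67)) = Rational(1360907684, 67) ≈ 2.0312e+7)
Pow(Add(l, P), -1) = Pow(Add(-13351, Rational(1360907684, 67)), -1) = Pow(Rational(1360013167, 67), -1) = Rational(67, 1360013167)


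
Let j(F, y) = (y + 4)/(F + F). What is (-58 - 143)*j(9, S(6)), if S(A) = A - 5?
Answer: -335/6 ≈ -55.833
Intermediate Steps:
S(A) = -5 + A
j(F, y) = (4 + y)/(2*F) (j(F, y) = (4 + y)/((2*F)) = (4 + y)*(1/(2*F)) = (4 + y)/(2*F))
(-58 - 143)*j(9, S(6)) = (-58 - 143)*((1/2)*(4 + (-5 + 6))/9) = -201*(4 + 1)/(2*9) = -201*5/(2*9) = -201*5/18 = -335/6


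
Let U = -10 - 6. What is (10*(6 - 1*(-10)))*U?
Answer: -2560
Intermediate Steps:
U = -16
(10*(6 - 1*(-10)))*U = (10*(6 - 1*(-10)))*(-16) = (10*(6 + 10))*(-16) = (10*16)*(-16) = 160*(-16) = -2560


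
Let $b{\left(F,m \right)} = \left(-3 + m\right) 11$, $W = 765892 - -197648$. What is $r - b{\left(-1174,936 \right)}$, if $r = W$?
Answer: $953277$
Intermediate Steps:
$W = 963540$ ($W = 765892 + 197648 = 963540$)
$b{\left(F,m \right)} = -33 + 11 m$
$r = 963540$
$r - b{\left(-1174,936 \right)} = 963540 - \left(-33 + 11 \cdot 936\right) = 963540 - \left(-33 + 10296\right) = 963540 - 10263 = 953277$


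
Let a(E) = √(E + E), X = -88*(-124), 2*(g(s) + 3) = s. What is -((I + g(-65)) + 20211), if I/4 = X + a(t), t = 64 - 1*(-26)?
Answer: -127647/2 - 24*√5 ≈ -63877.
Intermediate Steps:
g(s) = -3 + s/2
X = 10912
t = 90 (t = 64 + 26 = 90)
a(E) = √2*√E (a(E) = √(2*E) = √2*√E)
I = 43648 + 24*√5 (I = 4*(10912 + √2*√90) = 4*(10912 + √2*(3*√10)) = 4*(10912 + 6*√5) = 43648 + 24*√5 ≈ 43702.)
-((I + g(-65)) + 20211) = -(((43648 + 24*√5) + (-3 + (½)*(-65))) + 20211) = -(((43648 + 24*√5) + (-3 - 65/2)) + 20211) = -(((43648 + 24*√5) - 71/2) + 20211) = -((87225/2 + 24*√5) + 20211) = -(127647/2 + 24*√5) = -127647/2 - 24*√5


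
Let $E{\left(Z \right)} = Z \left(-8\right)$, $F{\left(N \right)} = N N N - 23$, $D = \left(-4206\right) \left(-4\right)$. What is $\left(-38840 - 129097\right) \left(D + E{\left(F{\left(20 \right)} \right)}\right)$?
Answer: $7891695504$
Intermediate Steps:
$D = 16824$
$F{\left(N \right)} = -23 + N^{3}$ ($F{\left(N \right)} = N^{2} N - 23 = N^{3} - 23 = -23 + N^{3}$)
$E{\left(Z \right)} = - 8 Z$
$\left(-38840 - 129097\right) \left(D + E{\left(F{\left(20 \right)} \right)}\right) = \left(-38840 - 129097\right) \left(16824 - 8 \left(-23 + 20^{3}\right)\right) = - 167937 \left(16824 - 8 \left(-23 + 8000\right)\right) = - 167937 \left(16824 - 63816\right) = \left(-167937\right) \left(-46992\right) = 7891695504$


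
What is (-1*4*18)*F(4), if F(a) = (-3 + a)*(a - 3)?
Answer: -72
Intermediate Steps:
F(a) = (-3 + a)² (F(a) = (-3 + a)*(-3 + a) = (-3 + a)²)
(-1*4*18)*F(4) = (-1*4*18)*(-3 + 4)² = -4*18*1² = -72*1 = -72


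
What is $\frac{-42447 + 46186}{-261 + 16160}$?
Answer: $\frac{3739}{15899} \approx 0.23517$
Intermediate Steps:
$\frac{-42447 + 46186}{-261 + 16160} = \frac{3739}{15899}$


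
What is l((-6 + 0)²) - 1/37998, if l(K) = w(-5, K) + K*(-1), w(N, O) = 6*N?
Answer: -2507869/37998 ≈ -66.000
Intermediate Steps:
l(K) = -30 - K (l(K) = 6*(-5) + K*(-1) = -30 - K)
l((-6 + 0)²) - 1/37998 = (-30 - (-6 + 0)²) - 1/37998 = (-30 - 1*(-6)²) - 1*1/37998 = (-30 - 1*36) - 1/37998 = (-30 - 36) - 1/37998 = -66 - 1/37998 = -2507869/37998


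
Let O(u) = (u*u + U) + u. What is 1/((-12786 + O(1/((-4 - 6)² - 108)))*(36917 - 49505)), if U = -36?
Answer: 16/2582475405 ≈ 6.1956e-9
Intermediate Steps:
O(u) = -36 + u + u² (O(u) = (u*u - 36) + u = (u² - 36) + u = (-36 + u²) + u = -36 + u + u²)
1/((-12786 + O(1/((-4 - 6)² - 108)))*(36917 - 49505)) = 1/((-12786 + (-36 + 1/((-4 - 6)² - 108) + (1/((-4 - 6)² - 108))²))*(36917 - 49505)) = 1/((-12786 + (-36 + 1/((-10)² - 108) + (1/((-10)² - 108))²))*(-12588)) = 1/((-12786 + (-36 + 1/(100 - 108) + (1/(100 - 108))²))*(-12588)) = 1/((-12786 + (-36 + 1/(-8) + (1/(-8))²))*(-12588)) = 1/((-12786 + (-36 - ⅛ + (-⅛)²))*(-12588)) = 1/((-12786 + (-36 - ⅛ + 1/64))*(-12588)) = 1/((-12786 - 2311/64)*(-12588)) = 1/(-820615/64*(-12588)) = 1/(2582475405/16) = 16/2582475405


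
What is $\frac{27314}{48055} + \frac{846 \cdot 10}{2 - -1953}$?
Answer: $\frac{13141262}{2684215} \approx 4.8958$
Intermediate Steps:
$\frac{27314}{48055} + \frac{846 \cdot 10}{2 - -1953} = 27314 \cdot \frac{1}{48055} + \frac{8460}{2 + 1953} = \frac{3902}{6865} + \frac{8460}{1955} = \frac{3902}{6865} + 8460 \cdot \frac{1}{1955} = \frac{3902}{6865} + \frac{1692}{391} = \frac{13141262}{2684215}$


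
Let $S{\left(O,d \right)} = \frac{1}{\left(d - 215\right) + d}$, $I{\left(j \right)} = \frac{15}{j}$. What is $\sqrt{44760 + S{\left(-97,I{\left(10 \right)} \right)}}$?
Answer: $\frac{\sqrt{502923307}}{106} \approx 211.57$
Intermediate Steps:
$S{\left(O,d \right)} = \frac{1}{-215 + 2 d}$ ($S{\left(O,d \right)} = \frac{1}{\left(-215 + d\right) + d} = \frac{1}{-215 + 2 d}$)
$\sqrt{44760 + S{\left(-97,I{\left(10 \right)} \right)}} = \sqrt{44760 + \frac{1}{-215 + 2 \cdot \frac{15}{10}}} = \sqrt{44760 + \frac{1}{-215 + 2 \cdot 15 \cdot \frac{1}{10}}} = \sqrt{44760 + \frac{1}{-215 + 2 \cdot \frac{3}{2}}} = \sqrt{44760 + \frac{1}{-215 + 3}} = \sqrt{44760 + \frac{1}{-212}} = \sqrt{44760 - \frac{1}{212}} = \sqrt{\frac{9489119}{212}} = \frac{\sqrt{502923307}}{106}$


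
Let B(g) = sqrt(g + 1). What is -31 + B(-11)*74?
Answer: -31 + 74*I*sqrt(10) ≈ -31.0 + 234.01*I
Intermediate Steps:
B(g) = sqrt(1 + g)
-31 + B(-11)*74 = -31 + sqrt(1 - 11)*74 = -31 + sqrt(-10)*74 = -31 + (I*sqrt(10))*74 = -31 + 74*I*sqrt(10)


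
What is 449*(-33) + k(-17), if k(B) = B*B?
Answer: -14528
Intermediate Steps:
k(B) = B**2
449*(-33) + k(-17) = 449*(-33) + (-17)**2 = -14817 + 289 = -14528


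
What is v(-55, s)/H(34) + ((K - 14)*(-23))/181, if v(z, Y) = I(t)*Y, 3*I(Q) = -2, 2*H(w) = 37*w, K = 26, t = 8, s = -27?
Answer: -170346/113849 ≈ -1.4962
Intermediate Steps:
H(w) = 37*w/2 (H(w) = (37*w)/2 = 37*w/2)
I(Q) = -⅔ (I(Q) = (⅓)*(-2) = -⅔)
v(z, Y) = -2*Y/3
v(-55, s)/H(34) + ((K - 14)*(-23))/181 = (-⅔*(-27))/(((37/2)*34)) + ((26 - 14)*(-23))/181 = 18/629 + (12*(-23))*(1/181) = 18*(1/629) - 276*1/181 = 18/629 - 276/181 = -170346/113849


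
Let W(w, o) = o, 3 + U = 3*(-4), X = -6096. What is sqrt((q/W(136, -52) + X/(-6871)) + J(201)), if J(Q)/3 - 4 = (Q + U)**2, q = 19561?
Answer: sqrt(3300737005345403)/178646 ≈ 321.60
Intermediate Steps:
U = -15 (U = -3 + 3*(-4) = -3 - 12 = -15)
J(Q) = 12 + 3*(-15 + Q)**2 (J(Q) = 12 + 3*(Q - 15)**2 = 12 + 3*(-15 + Q)**2)
sqrt((q/W(136, -52) + X/(-6871)) + J(201)) = sqrt((19561/(-52) - 6096/(-6871)) + (12 + 3*(-15 + 201)**2)) = sqrt((19561*(-1/52) - 6096*(-1/6871)) + (12 + 3*186**2)) = sqrt((-19561/52 + 6096/6871) + (12 + 3*34596)) = sqrt(-134086639/357292 + (12 + 103788)) = sqrt(-134086639/357292 + 103800) = sqrt(36952822961/357292) = sqrt(3300737005345403)/178646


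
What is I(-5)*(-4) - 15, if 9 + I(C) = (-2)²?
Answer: 5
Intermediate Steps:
I(C) = -5 (I(C) = -9 + (-2)² = -9 + 4 = -5)
I(-5)*(-4) - 15 = -5*(-4) - 15 = 20 - 15 = 5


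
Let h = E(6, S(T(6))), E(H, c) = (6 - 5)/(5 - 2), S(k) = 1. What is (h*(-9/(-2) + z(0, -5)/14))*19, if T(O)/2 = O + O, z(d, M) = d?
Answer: 57/2 ≈ 28.500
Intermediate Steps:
T(O) = 4*O (T(O) = 2*(O + O) = 2*(2*O) = 4*O)
E(H, c) = 1/3
h = 1/3 ≈ 0.33333
(h*(-9/(-2) + z(0, -5)/14))*19 = ((-9/(-2) + 0/14)/3)*19 = ((-9*(-1/2) + 0*(1/14))/3)*19 = ((9/2 + 0)/3)*19 = ((1/3)*(9/2))*19 = (3/2)*19 = 57/2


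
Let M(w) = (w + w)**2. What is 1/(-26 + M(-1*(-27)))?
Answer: 1/2890 ≈ 0.00034602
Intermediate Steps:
M(w) = 4*w**2 (M(w) = (2*w)**2 = 4*w**2)
1/(-26 + M(-1*(-27))) = 1/(-26 + 4*(-1*(-27))**2) = 1/(-26 + 4*27**2) = 1/(-26 + 4*729) = 1/(-26 + 2916) = 1/2890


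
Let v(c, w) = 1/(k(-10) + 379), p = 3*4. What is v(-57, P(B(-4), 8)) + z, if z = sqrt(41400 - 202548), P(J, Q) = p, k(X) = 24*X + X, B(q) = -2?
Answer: 1/129 + 2*I*sqrt(40287) ≈ 0.0077519 + 401.43*I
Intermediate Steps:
p = 12
k(X) = 25*X
P(J, Q) = 12
z = 2*I*sqrt(40287) (z = sqrt(-161148) = 2*I*sqrt(40287) ≈ 401.43*I)
v(c, w) = 1/129 (v(c, w) = 1/(25*(-10) + 379) = 1/(-250 + 379) = 1/129)
v(-57, P(B(-4), 8)) + z = 1/129 + 2*I*sqrt(40287)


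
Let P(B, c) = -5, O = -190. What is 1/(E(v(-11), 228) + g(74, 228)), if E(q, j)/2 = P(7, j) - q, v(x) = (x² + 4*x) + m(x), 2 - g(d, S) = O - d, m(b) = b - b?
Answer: 1/102 ≈ 0.0098039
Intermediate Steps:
m(b) = 0
g(d, S) = 192 + d (g(d, S) = 2 - (-190 - d) = 2 + (190 + d) = 192 + d)
v(x) = x² + 4*x (v(x) = (x² + 4*x) + 0 = x² + 4*x)
E(q, j) = -10 - 2*q (E(q, j) = 2*(-5 - q) = -10 - 2*q)
1/(E(v(-11), 228) + g(74, 228)) = 1/((-10 - (-22)*(4 - 11)) + (192 + 74)) = 1/((-10 - (-22)*(-7)) + 266) = 1/((-10 - 2*77) + 266) = 1/((-10 - 154) + 266) = 1/(-164 + 266) = 1/102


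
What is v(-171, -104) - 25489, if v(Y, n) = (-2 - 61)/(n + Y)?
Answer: -7009412/275 ≈ -25489.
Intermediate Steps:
v(Y, n) = -63/(Y + n)
v(-171, -104) - 25489 = -63/(-171 - 104) - 25489 = -63/(-275) - 25489 = -63*(-1/275) - 25489 = 63/275 - 25489 = -7009412/275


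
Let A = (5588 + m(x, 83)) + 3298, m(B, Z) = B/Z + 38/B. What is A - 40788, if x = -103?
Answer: -272743961/8549 ≈ -31904.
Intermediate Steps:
m(B, Z) = 38/B + B/Z
A = 75952651/8549 (A = (5588 + (38/(-103) - 103/83)) + 3298 = (5588 + (38*(-1/103) - 103*1/83)) + 3298 = (5588 + (-38/103 - 103/83)) + 3298 = (5588 - 13763/8549) + 3298 = 47758049/8549 + 3298 = 75952651/8549 ≈ 8884.4)
A - 40788 = 75952651/8549 - 40788 = -272743961/8549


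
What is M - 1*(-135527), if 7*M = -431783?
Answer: 516906/7 ≈ 73844.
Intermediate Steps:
M = -431783/7 (M = (1/7)*(-431783) = -431783/7 ≈ -61683.)
M - 1*(-135527) = -431783/7 - 1*(-135527) = -431783/7 + 135527 = 516906/7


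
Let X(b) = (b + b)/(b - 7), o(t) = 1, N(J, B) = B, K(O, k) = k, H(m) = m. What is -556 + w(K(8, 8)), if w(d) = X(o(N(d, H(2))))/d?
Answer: -13345/24 ≈ -556.04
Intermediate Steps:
X(b) = 2*b/(-7 + b) (X(b) = (2*b)/(-7 + b) = 2*b/(-7 + b))
w(d) = -1/(3*d) (w(d) = (2*1/(-7 + 1))/d = (2*1/(-6))/d = (2*1*(-⅙))/d = -1/(3*d))
-556 + w(K(8, 8)) = -556 - ⅓/8 = -556 - ⅓*⅛ = -556 - 1/24 = -13345/24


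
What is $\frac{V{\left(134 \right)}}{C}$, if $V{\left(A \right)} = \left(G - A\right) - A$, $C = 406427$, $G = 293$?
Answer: $\frac{25}{406427} \approx 6.1512 \cdot 10^{-5}$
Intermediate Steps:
$V{\left(A \right)} = 293 - 2 A$ ($V{\left(A \right)} = \left(293 - A\right) - A = 293 - 2 A$)
$\frac{V{\left(134 \right)}}{C} = \frac{293 - 268}{406427} = \left(293 - 268\right) \frac{1}{406427} = 25 \cdot \frac{1}{406427} = \frac{25}{406427}$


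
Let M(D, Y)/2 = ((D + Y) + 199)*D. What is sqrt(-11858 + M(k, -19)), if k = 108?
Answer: 5*sqrt(2014) ≈ 224.39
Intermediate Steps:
M(D, Y) = 2*D*(199 + D + Y) (M(D, Y) = 2*(((D + Y) + 199)*D) = 2*((199 + D + Y)*D) = 2*(D*(199 + D + Y)) = 2*D*(199 + D + Y))
sqrt(-11858 + M(k, -19)) = sqrt(-11858 + 2*108*(199 + 108 - 19)) = sqrt(-11858 + 2*108*288) = sqrt(-11858 + 62208) = sqrt(50350) = 5*sqrt(2014)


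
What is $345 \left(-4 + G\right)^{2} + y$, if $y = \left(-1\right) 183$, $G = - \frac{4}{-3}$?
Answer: $\frac{6811}{3} \approx 2270.3$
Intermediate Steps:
$G = \frac{4}{3}$ ($G = \left(-4\right) \left(- \frac{1}{3}\right) = \frac{4}{3} \approx 1.3333$)
$y = -183$
$345 \left(-4 + G\right)^{2} + y = 345 \left(-4 + \frac{4}{3}\right)^{2} - 183 = 345 \left(- \frac{8}{3}\right)^{2} - 183 = 345 \cdot \frac{64}{9} - 183 = \frac{7360}{3} - 183 = \frac{6811}{3}$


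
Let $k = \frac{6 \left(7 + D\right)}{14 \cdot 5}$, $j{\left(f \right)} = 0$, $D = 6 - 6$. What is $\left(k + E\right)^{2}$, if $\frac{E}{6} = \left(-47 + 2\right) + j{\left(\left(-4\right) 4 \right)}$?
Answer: $\frac{1814409}{25} \approx 72576.0$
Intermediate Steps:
$D = 0$ ($D = 6 - 6 = 0$)
$E = -270$ ($E = 6 \left(\left(-47 + 2\right) + 0\right) = 6 \left(-45 + 0\right) = 6 \left(-45\right) = -270$)
$k = \frac{3}{5}$ ($k = \frac{6 \left(7 + 0\right)}{14 \cdot 5} = \frac{6 \cdot 7}{70} = 42 \cdot \frac{1}{70} = \frac{3}{5} \approx 0.6$)
$\left(k + E\right)^{2} = \left(\frac{3}{5} - 270\right)^{2} = \left(- \frac{1347}{5}\right)^{2} = \frac{1814409}{25}$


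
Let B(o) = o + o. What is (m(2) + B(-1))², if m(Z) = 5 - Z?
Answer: 1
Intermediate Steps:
B(o) = 2*o
(m(2) + B(-1))² = ((5 - 1*2) + 2*(-1))² = ((5 - 2) - 2)² = (3 - 2)² = 1² = 1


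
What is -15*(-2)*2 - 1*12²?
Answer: -84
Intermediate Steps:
-15*(-2)*2 - 1*12² = 30*2 - 1*144 = 60 - 144 = -84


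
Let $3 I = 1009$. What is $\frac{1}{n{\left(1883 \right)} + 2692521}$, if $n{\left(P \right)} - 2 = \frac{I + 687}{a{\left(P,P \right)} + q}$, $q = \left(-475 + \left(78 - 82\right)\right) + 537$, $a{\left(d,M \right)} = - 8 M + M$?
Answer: $\frac{39369}{106001934917} \approx 3.714 \cdot 10^{-7}$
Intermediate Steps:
$I = \frac{1009}{3}$ ($I = \frac{1}{3} \cdot 1009 = \frac{1009}{3} \approx 336.33$)
$a{\left(d,M \right)} = - 7 M$
$q = 58$ ($q = \left(-475 + \left(78 - 82\right)\right) + 537 = \left(-475 - 4\right) + 537 = -479 + 537 = 58$)
$n{\left(P \right)} = 2 + \frac{3070}{3 \left(58 - 7 P\right)}$ ($n{\left(P \right)} = 2 + \frac{\frac{1009}{3} + 687}{- 7 P + 58} = 2 + \frac{3070}{3 \left(58 - 7 P\right)}$)
$\frac{1}{n{\left(1883 \right)} + 2692521} = \frac{1}{\frac{2 \left(-1709 + 21 \cdot 1883\right)}{3 \left(-58 + 7 \cdot 1883\right)} + 2692521} = \frac{1}{\frac{2 \left(-1709 + 39543\right)}{3 \left(-58 + 13181\right)} + 2692521} = \frac{1}{\frac{2}{3} \cdot \frac{1}{13123} \cdot 37834 + 2692521} = \frac{1}{\frac{75668}{39369} + 2692521} = \frac{1}{\frac{106001934917}{39369}} = \frac{39369}{106001934917}$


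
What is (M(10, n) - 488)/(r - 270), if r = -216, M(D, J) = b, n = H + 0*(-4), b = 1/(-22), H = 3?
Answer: 1193/1188 ≈ 1.0042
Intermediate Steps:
b = -1/22 ≈ -0.045455
n = 3 (n = 3 + 0*(-4) = 3 + 0 = 3)
M(D, J) = -1/22
(M(10, n) - 488)/(r - 270) = (-1/22 - 488)/(-216 - 270) = -10737/22/(-486) = -10737/22*(-1/486) = 1193/1188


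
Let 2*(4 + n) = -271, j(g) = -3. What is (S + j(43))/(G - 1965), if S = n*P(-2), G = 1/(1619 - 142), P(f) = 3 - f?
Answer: 2069277/5804608 ≈ 0.35649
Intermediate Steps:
n = -279/2 (n = -4 + (1/2)*(-271) = -4 - 271/2 = -279/2 ≈ -139.50)
G = 1/1477 ≈ 0.00067705
S = -1395/2 (S = -279*(3 - 1*(-2))/2 = -279*(3 + 2)/2 = -279/2*5 = -1395/2 ≈ -697.50)
(S + j(43))/(G - 1965) = (-1395/2 - 3)/(1/1477 - 1965) = -1401/(2*(-2902304/1477)) = -1401/2*(-1477/2902304) = 2069277/5804608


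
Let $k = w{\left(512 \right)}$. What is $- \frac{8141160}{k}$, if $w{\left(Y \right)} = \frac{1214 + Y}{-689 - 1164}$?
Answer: $\frac{7542784740}{863} \approx 8.7402 \cdot 10^{6}$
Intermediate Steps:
$w{\left(Y \right)} = - \frac{1214}{1853} - \frac{Y}{1853}$ ($w{\left(Y \right)} = \frac{1214 + Y}{-1853} = \left(1214 + Y\right) \left(- \frac{1}{1853}\right) = - \frac{1214}{1853} - \frac{Y}{1853}$)
$k = - \frac{1726}{1853}$ ($k = - \frac{1214}{1853} - \frac{512}{1853} = - \frac{1726}{1853} \approx -0.93146$)
$- \frac{8141160}{k} = - \frac{8141160}{- \frac{1726}{1853}} = \left(-8141160\right) \left(- \frac{1853}{1726}\right) = \frac{7542784740}{863}$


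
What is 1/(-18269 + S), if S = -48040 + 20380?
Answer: -1/45929 ≈ -2.1773e-5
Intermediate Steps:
S = -27660
1/(-18269 + S) = 1/(-18269 - 27660) = 1/(-45929) = -1/45929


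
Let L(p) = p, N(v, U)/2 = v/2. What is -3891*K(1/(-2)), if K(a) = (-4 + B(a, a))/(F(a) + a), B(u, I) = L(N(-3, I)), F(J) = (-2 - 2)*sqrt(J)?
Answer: 54474*I/(-I + 4*sqrt(2)) ≈ -1650.7 + 9337.9*I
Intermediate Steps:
N(v, U) = v (N(v, U) = 2*(v/2) = v)
F(J) = -4*sqrt(J)
B(u, I) = -3
K(a) = -7/(a - 4*sqrt(a)) (K(a) = (-4 - 3)/(-4*sqrt(a) + a) = -7/(a - 4*sqrt(a)))
-3891*K(1/(-2)) = -27237/(-1/(-2) + 4*sqrt(1/(-2))) = -27237/(-1*(-1/2) + 4*sqrt(-1/2)) = -27237/(1/2 + 4*(I*sqrt(2)/2)) = -27237/(1/2 + 2*I*sqrt(2))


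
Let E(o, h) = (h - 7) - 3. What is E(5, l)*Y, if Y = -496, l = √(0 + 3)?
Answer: 4960 - 496*√3 ≈ 4100.9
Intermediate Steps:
l = √3 ≈ 1.7320
E(o, h) = -10 + h (E(o, h) = (-7 + h) - 3 = -10 + h)
E(5, l)*Y = (-10 + √3)*(-496) = 4960 - 496*√3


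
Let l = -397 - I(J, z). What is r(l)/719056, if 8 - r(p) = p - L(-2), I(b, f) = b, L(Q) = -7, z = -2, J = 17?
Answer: 415/719056 ≈ 0.00057715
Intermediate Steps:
l = -414 (l = -397 - 1*17 = -397 - 17 = -414)
r(p) = 1 - p (r(p) = 8 - (p - 1*(-7)) = 8 - (p + 7) = 8 - (7 + p) = 8 + (-7 - p) = 1 - p)
r(l)/719056 = (1 - 1*(-414))/719056 = (1 + 414)*(1/719056) = 415*(1/719056) = 415/719056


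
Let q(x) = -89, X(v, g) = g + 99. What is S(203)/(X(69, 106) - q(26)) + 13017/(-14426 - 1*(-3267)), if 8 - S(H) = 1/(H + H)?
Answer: -1517527915/1331982876 ≈ -1.1393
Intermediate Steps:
X(v, g) = 99 + g
S(H) = 8 - 1/(2*H) (S(H) = 8 - 1/(H + H) = 8 - 1/(2*H))
S(203)/(X(69, 106) - q(26)) + 13017/(-14426 - 1*(-3267)) = (8 - 1/2/203)/((99 + 106) - 1*(-89)) + 13017/(-14426 - 1*(-3267)) = (8 - 1/2*1/203)/(205 + 89) + 13017/(-14426 + 3267) = (8 - 1/406)/294 + 13017/(-11159) = (3247/406)*(1/294) + 13017*(-1/11159) = 3247/119364 - 13017/11159 = -1517527915/1331982876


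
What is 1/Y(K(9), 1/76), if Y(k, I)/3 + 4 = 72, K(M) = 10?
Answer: 1/204 ≈ 0.0049020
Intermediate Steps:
Y(k, I) = 204 (Y(k, I) = -12 + 3*72 = -12 + 216 = 204)
1/Y(K(9), 1/76) = 1/204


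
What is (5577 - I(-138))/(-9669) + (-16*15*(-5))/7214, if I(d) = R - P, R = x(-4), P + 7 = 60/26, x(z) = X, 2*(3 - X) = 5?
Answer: -123899623/302259386 ≈ -0.40991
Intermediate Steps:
X = ½ (X = 3 - ½*5 = 3 - 5/2 = ½ ≈ 0.50000)
x(z) = ½
P = -61/13 (P = -7 + 60/26 = -7 + 60*(1/26) = -7 + 30/13 = -61/13 ≈ -4.6923)
R = ½ ≈ 0.50000
I(d) = 135/26 (I(d) = ½ - 1*(-61/13) = ½ + 61/13 = 135/26)
(5577 - I(-138))/(-9669) + (-16*15*(-5))/7214 = (5577 - 1*135/26)/(-9669) + (-16*15*(-5))/7214 = (5577 - 135/26)*(-1/9669) - 240*(-5)*(1/7214) = (144867/26)*(-1/9669) + 1200*(1/7214) = -48289/83798 + 600/3607 = -123899623/302259386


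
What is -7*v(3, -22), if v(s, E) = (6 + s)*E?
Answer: 1386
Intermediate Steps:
v(s, E) = E*(6 + s)
-7*v(3, -22) = -(-154)*(6 + 3) = -(-154)*9 = -7*(-198) = 1386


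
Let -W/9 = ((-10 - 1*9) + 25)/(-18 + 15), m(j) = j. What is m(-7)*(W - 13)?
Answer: -35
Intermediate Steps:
W = 18 (W = -9*((-10 - 1*9) + 25)/(-18 + 15) = -9*((-10 - 9) + 25)/(-3) = -9*(-19 + 25)*(-1)/3 = -54*(-1)/3 = -9*(-2) = 18)
m(-7)*(W - 13) = -7*(18 - 13) = -7*5 = -35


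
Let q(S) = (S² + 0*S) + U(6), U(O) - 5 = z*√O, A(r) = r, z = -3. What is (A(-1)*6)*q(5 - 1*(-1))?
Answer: -246 + 18*√6 ≈ -201.91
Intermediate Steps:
U(O) = 5 - 3*√O
q(S) = 5 + S² - 3*√6 (q(S) = (S² + 0*S) + (5 - 3*√6) = (S² + 0) + (5 - 3*√6) = S² + (5 - 3*√6) = 5 + S² - 3*√6)
(A(-1)*6)*q(5 - 1*(-1)) = (-1*6)*(5 + (5 - 1*(-1))² - 3*√6) = -6*(5 + (5 + 1)² - 3*√6) = -6*(5 + 6² - 3*√6) = -6*(5 + 36 - 3*√6) = -6*(41 - 3*√6) = -246 + 18*√6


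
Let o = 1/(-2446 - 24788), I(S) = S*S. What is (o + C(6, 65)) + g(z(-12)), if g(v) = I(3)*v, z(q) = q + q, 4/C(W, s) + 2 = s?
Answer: -41165711/190638 ≈ -215.94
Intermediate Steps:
C(W, s) = 4/(-2 + s)
I(S) = S²
z(q) = 2*q
g(v) = 9*v (g(v) = 3²*v = 9*v)
o = -1/27234 (o = 1/(-27234) = -1/27234 ≈ -3.6719e-5)
(o + C(6, 65)) + g(z(-12)) = (-1/27234 + 4/(-2 + 65)) + 9*(2*(-12)) = (-1/27234 + 4/63) + 9*(-24) = (-1/27234 + 4*(1/63)) - 216 = (-1/27234 + 4/63) - 216 = 12097/190638 - 216 = -41165711/190638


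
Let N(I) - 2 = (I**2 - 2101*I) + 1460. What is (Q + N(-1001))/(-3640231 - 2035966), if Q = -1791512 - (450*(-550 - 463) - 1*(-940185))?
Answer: -830717/5676197 ≈ -0.14635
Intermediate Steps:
N(I) = 1462 + I**2 - 2101*I (N(I) = 2 + ((I**2 - 2101*I) + 1460) = 2 + (1460 + I**2 - 2101*I) = 1462 + I**2 - 2101*I)
Q = -2275847 (Q = -1791512 - (450*(-1013) + 940185) = -1791512 - (-455850 + 940185) = -1791512 - 1*484335 = -1791512 - 484335 = -2275847)
(Q + N(-1001))/(-3640231 - 2035966) = (-2275847 + (1462 + (-1001)**2 - 2101*(-1001)))/(-3640231 - 2035966) = (-2275847 + (1462 + 1002001 + 2103101))/(-5676197) = (-2275847 + 3106564)*(-1/5676197) = 830717*(-1/5676197) = -830717/5676197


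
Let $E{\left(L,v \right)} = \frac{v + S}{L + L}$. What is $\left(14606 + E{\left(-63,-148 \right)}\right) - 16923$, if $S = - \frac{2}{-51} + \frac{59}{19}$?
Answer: $- \frac{282751433}{122094} \approx -2315.9$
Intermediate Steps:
$S = \frac{3047}{969}$ ($S = \left(-2\right) \left(- \frac{1}{51}\right) + 59 \cdot \frac{1}{19} = \frac{2}{51} + \frac{59}{19} = \frac{3047}{969} \approx 3.1445$)
$E{\left(L,v \right)} = \frac{\frac{3047}{969} + v}{2 L}$ ($E{\left(L,v \right)} = \frac{v + \frac{3047}{969}}{L + L} = \frac{\frac{3047}{969} + v}{2 L}$)
$\left(14606 + E{\left(-63,-148 \right)}\right) - 16923 = \left(14606 + \frac{3047 + 969 \left(-148\right)}{1938 \left(-63\right)}\right) - 16923 = \left(14606 + \frac{1}{1938} \left(- \frac{1}{63}\right) \left(3047 - 143412\right)\right) - 16923 = \left(14606 + \frac{1}{1938} \left(- \frac{1}{63}\right) \left(-140365\right)\right) - 16923 = \left(14606 + \frac{140365}{122094}\right) - 16923 = \frac{1783445329}{122094} - 16923 = - \frac{282751433}{122094}$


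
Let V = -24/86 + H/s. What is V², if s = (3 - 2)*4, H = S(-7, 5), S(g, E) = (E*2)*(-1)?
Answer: 57121/7396 ≈ 7.7232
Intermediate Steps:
S(g, E) = -2*E (S(g, E) = (2*E)*(-1) = -2*E)
H = -10 (H = -2*5 = -10)
s = 4 (s = 1*4 = 4)
V = -239/86 (V = -24/86 - 10/4 = -24*1/86 - 10*¼ = -12/43 - 5/2 = -239/86 ≈ -2.7791)
V² = (-239/86)² = 57121/7396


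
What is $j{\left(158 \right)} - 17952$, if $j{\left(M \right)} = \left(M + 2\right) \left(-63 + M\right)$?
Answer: $-2752$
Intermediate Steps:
$j{\left(M \right)} = \left(-63 + M\right) \left(2 + M\right)$ ($j{\left(M \right)} = \left(2 + M\right) \left(-63 + M\right) = \left(-63 + M\right) \left(2 + M\right)$)
$j{\left(158 \right)} - 17952 = \left(-126 + 158^{2} - 9638\right) - 17952 = \left(-126 + 24964 - 9638\right) - 17952 = 15200 - 17952 = -2752$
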